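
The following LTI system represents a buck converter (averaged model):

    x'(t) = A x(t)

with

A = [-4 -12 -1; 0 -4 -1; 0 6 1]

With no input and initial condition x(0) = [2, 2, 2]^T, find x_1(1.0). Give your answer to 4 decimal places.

1.6480

det(sI - A) = s^3 - (tr A)s^2 + (M11 + M22 + M33)s - det A, where Mii is the 2×2 principal minor of A obtained by deleting row i and column i.
tr A = (-4) + (-4) + 1 = -7; M11 = (-4)·1 - (-1)·6 = -4 - (-6) = 2; M22 = (-4)·1 - (-1)·0 = -4 - 0 = -4; M33 = (-4)·(-4) - (-12)·0 = 16 - 0 = 16; sum of minors = 14.
det A = (-4)·((-4)·1 - (-1)·6) - (-12)·(0·1 - (-1)·0) + (-1)·(0·6 - (-4)·0) = (-4)·2 - (-12)·0 + (-1)·0 = -8.
So p(s) = det(sI - A) = s^3 + 7s^2 + 14s + 8.
Rational-root test: any integer root divides 8. Testing small divisors, s = -1 works: p(-1) = -1 + 7 + (-14) + 8 = 0, so (s + 1) is a factor.
Dividing, p(s) = (s + 1)(s^2 + 6s + 8).
Factor s^2 + 6s + 8: two numbers with sum -6 and product 8 are -2 and -4, so s^2 + 6s + 8 = (s + 2)(s + 4).
Hence p(s) = (s + 1) (s + 2) (s + 4), with roots -4, -2, -1.
The eigenvalues -4, -2, -1 are distinct and real, so A is diagonalisable and x(t) = e^{At} x(0) = V diag(e^{λ_i t}) V^{-1} x(0), where the columns of V are the eigenvectors.
λ = -4: A - (-4)I = [[0, -12, -1], [0, 0, -1], [0, 6, 5]]. v must be orthogonal to every row; (row 1) × (row 2) = [12, 0, 0], so take v_1 = [1, 0, 0]^T.
λ = -2: A - (-2)I = [[-2, -12, -1], [0, -2, -1], [0, 6, 3]]. v must be orthogonal to every row; (row 1) × (row 2) = [10, -2, 4], so take v_2 = [-5, 1, -2]^T.
λ = -1: A - (-1)I = [[-3, -12, -1], [0, -3, -1], [0, 6, 2]]. v must be orthogonal to every row; (row 1) × (row 2) = [9, -3, 9], so take v_3 = [3, -1, 3]^T.
V = [v_1 v_2 v_3] = [[1, -5, 3], [0, 1, -1], [0, -2, 3]] has det V = 1, so V^{-1} = adj(V)/det V = [[1, 9, 2], [0, 3, 1], [0, 2, 1]].
Modal coordinates z(0) = V^{-1} x(0): 1·2 + 9·2 + 2·2 = 24; 0·2 + 3·2 + 1·2 = 8; 0·2 + 2·2 + 1·2 = 6; so z(0) = [24, 8, 6]^T.
x_1(t) = Σ_i (v_i)_1 · z_i(0) · e^{λ_i t} (row 1 of V times the modal terms).
x_1(1.0) = 1·24·e^{-4·1.0} + (-5)·8·e^{-2·1.0} + 3·6·e^{-1·1.0} = 24·0.018316 + (-40)·0.135335 + 18·0.367879 = 1.6480.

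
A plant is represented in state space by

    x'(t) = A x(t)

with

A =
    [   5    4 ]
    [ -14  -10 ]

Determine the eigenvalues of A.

det(sI - A) = s^2 - (tr A)s + det A, with tr A = 5 + (-10) = -5 and det A = 5·(-10) - 4·(-14) = -50 - (-56) = 6.
So p(s) = det(sI - A) = s^2 + 5s + 6.
Factor s^2 + 5s + 6: two numbers with sum -5 and product 6 are -2 and -3, so s^2 + 5s + 6 = (s + 2)(s + 3).
Hence p(s) = (s + 2) (s + 3), with roots -3, -2.
All eigenvalues have negative real part, so the system is asymptotically stable.

-3, -2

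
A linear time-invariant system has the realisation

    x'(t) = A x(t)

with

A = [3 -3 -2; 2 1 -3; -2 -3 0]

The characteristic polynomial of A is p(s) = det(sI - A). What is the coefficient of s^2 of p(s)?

Expand det(sI - A) for the 3×3 matrix.
p(s) = s^3 - 4s^2 - 4s + 37.
(Check: constant term = det(-A) = (-1)^3 det A = 37; coefficient of s^2 = -tr A = -4.)
The coefficient of s^2 is -4.

-4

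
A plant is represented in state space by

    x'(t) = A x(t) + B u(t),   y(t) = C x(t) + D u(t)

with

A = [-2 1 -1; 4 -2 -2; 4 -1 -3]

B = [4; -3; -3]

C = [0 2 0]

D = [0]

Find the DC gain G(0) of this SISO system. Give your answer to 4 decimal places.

G(0) = C(-A)^{-1}B + D = -C A^{-1} B + D.
det A = -8, so A^{-1} = (1/-8)·adj(A) = [[-1/2, -1/2, 1/2], [-1/2, -5/4, 1], [-1/2, -1/4, 0]]
A^{-1} B = [-2, -5/4, -5/4]^T
C A^{-1} B = -5/2
G(0) = D - C A^{-1} B = 0 - (-5/2) = 5/2 ≈ 2.5000

2.5000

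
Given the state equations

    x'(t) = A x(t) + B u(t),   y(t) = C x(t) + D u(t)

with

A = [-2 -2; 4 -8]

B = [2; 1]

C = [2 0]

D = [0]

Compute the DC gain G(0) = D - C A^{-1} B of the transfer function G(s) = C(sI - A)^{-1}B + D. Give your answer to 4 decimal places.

1.1667

G(0) = C(-A)^{-1}B + D = -C A^{-1} B + D.
det A = 24, so A^{-1} = (1/24)·adj(A) = [[-1/3, 1/12], [-1/6, -1/12]]
A^{-1} B = [-7/12, -5/12]^T
C A^{-1} B = -7/6
G(0) = D - C A^{-1} B = 0 - (-7/6) = 7/6 ≈ 1.1667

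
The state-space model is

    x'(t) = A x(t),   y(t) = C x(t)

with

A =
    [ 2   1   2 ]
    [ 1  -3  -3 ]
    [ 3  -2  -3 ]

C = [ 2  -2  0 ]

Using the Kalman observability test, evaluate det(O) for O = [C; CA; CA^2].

CA = [[2, 8, 10]]
CA^2 = [[42, -42, -50]]
Observability matrix O = [C; CA; CA^2] = [[2, -2, 0], [2, 8, 10], [42, -42, -50]]
Expanding along the first row, det(O) = 2·(8·(-50) - 10·(-42)) - (-2)·(2·(-50) - 10·42) + 0·(2·(-42) - 8·42) = 2·20 - (-2)·(-520) + 0·(-420) = -1000
Since det(O) ≠ 0, rank(O) = 3 and the system is completely observable.

-1000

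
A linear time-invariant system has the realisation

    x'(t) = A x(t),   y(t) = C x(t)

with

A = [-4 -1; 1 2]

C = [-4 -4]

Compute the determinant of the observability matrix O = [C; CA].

CA = [[12, -4]]
Observability matrix O = [C; CA] = [[-4, -4], [12, -4]]
det(O) = (-4)·(-4) - (-4)·12 = 16 - (-48) = 64
Since det(O) ≠ 0, rank(O) = 2 and the system is completely observable.

64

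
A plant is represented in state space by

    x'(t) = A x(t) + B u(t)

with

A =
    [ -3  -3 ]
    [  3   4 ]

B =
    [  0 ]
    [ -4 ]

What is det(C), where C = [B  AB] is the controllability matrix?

AB = [[12], [-16]]
Controllability matrix C = [B  AB] = [[0, 12], [-4, -16]]
det(C) = 0·(-16) - 12·(-4) = 0 - (-48) = 48
Since det(C) ≠ 0, rank(C) = 2 and the system is completely controllable.

48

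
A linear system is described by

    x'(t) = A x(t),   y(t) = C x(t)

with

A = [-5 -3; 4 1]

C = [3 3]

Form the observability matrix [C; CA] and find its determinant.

CA = [[-3, -6]]
Observability matrix O = [C; CA] = [[3, 3], [-3, -6]]
det(O) = 3·(-6) - 3·(-3) = -18 - (-9) = -9
Since det(O) ≠ 0, rank(O) = 2 and the system is completely observable.

-9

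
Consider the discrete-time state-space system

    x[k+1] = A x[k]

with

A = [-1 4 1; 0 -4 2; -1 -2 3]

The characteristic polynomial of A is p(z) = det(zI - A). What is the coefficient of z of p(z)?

-6

Expand det(zI - A) for the 3×3 matrix.
p(z) = z^3 + 2z^2 - 6z + 4.
(Check: constant term = det(-A) = (-1)^3 det A = 4; coefficient of z^2 = -tr A = 2.)
The coefficient of z is -6.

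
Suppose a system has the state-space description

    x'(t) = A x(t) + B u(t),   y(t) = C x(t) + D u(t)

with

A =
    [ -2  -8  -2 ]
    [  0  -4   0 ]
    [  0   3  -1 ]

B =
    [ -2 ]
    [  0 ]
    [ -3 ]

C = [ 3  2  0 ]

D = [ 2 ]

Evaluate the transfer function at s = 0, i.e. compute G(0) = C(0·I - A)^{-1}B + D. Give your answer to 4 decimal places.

G(0) = C(-A)^{-1}B + D = -C A^{-1} B + D.
det A = -8, so A^{-1} = (1/-8)·adj(A) = [[-1/2, 7/4, 1], [0, -1/4, 0], [0, -3/4, -1]]
A^{-1} B = [-2, 0, 3]^T
C A^{-1} B = -6
G(0) = D - C A^{-1} B = 2 - (-6) = 8

8.0000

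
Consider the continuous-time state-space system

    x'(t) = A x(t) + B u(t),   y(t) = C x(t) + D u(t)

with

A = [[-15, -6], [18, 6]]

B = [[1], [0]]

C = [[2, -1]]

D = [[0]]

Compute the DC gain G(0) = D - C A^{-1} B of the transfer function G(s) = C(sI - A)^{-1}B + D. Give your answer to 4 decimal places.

G(0) = C(-A)^{-1}B + D = -C A^{-1} B + D.
det A = 18, so A^{-1} = (1/18)·adj(A) = [[1/3, 1/3], [-1, -5/6]]
A^{-1} B = [1/3, -1]^T
C A^{-1} B = 5/3
G(0) = D - C A^{-1} B = 0 - (5/3) = -5/3 ≈ -1.6667

-1.6667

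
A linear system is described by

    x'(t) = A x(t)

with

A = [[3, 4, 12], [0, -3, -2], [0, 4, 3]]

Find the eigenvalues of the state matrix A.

det(sI - A) = s^3 - (tr A)s^2 + (M11 + M22 + M33)s - det A, where Mii is the 2×2 principal minor of A obtained by deleting row i and column i.
tr A = 3 + (-3) + 3 = 3; M11 = (-3)·3 - (-2)·4 = -9 - (-8) = -1; M22 = 3·3 - 12·0 = 9 - 0 = 9; M33 = 3·(-3) - 4·0 = -9 - 0 = -9; sum of minors = -1.
det A = 3·((-3)·3 - (-2)·4) - 4·(0·3 - (-2)·0) + 12·(0·4 - (-3)·0) = 3·(-1) - 4·0 + 12·0 = -3.
So p(s) = det(sI - A) = s^3 - 3s^2 - s + 3.
Rational-root test: any integer root divides 3. Testing small divisors, s = -1 works: p(-1) = -1 + (-3) + 1 + 3 = 0, so (s + 1) is a factor.
Dividing, p(s) = (s + 1)(s^2 - 4s + 3).
Factor s^2 - 4s + 3: two numbers with sum 4 and product 3 are 3 and 1, so s^2 - 4s + 3 = (s - 3)(s - 1).
Hence p(s) = (s - 3) (s - 1) (s + 1), with roots -1, 1, 3.
At least one eigenvalue has non-negative real part, so the system is not asymptotically stable.

-1, 1, 3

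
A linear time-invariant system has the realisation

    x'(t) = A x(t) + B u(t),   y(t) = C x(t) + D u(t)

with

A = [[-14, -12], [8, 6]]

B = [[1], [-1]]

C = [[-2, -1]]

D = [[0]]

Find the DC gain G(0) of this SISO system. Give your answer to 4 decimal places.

-0.5000

G(0) = C(-A)^{-1}B + D = -C A^{-1} B + D.
det A = 12, so A^{-1} = (1/12)·adj(A) = [[1/2, 1], [-2/3, -7/6]]
A^{-1} B = [-1/2, 1/2]^T
C A^{-1} B = 1/2
G(0) = D - C A^{-1} B = 0 - (1/2) = -1/2 ≈ -0.5000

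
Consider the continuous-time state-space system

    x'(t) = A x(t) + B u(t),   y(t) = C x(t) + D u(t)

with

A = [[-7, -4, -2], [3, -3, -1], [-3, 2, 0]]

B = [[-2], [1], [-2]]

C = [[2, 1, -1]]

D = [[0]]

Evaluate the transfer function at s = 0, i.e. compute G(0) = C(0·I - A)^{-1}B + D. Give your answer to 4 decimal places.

2.0000

G(0) = C(-A)^{-1}B + D = -C A^{-1} B + D.
det A = -20, so A^{-1} = (1/-20)·adj(A) = [[-1/10, 1/5, 1/10], [-3/20, 3/10, 13/20], [3/20, -13/10, -33/20]]
A^{-1} B = [1/5, -7/10, 17/10]^T
C A^{-1} B = -2
G(0) = D - C A^{-1} B = 0 - (-2) = 2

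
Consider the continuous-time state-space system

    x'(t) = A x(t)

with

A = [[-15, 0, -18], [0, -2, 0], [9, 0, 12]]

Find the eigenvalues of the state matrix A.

-6, -2, 3

det(sI - A) = s^3 - (tr A)s^2 + (M11 + M22 + M33)s - det A, where Mii is the 2×2 principal minor of A obtained by deleting row i and column i.
tr A = (-15) + (-2) + 12 = -5; M11 = (-2)·12 - 0·0 = -24 - 0 = -24; M22 = (-15)·12 - (-18)·9 = -180 - (-162) = -18; M33 = (-15)·(-2) - 0·0 = 30 - 0 = 30; sum of minors = -12.
det A = (-15)·((-2)·12 - 0·0) - 0·(0·12 - 0·9) + (-18)·(0·0 - (-2)·9) = (-15)·(-24) - 0·0 + (-18)·18 = 36.
So p(s) = det(sI - A) = s^3 + 5s^2 - 12s - 36.
Rational-root test: any integer root divides -36. Testing small divisors, s = -2 works: p(-2) = -8 + 20 + 24 + (-36) = 0, so (s + 2) is a factor.
Dividing, p(s) = (s + 2)(s^2 + 3s - 18).
Factor s^2 + 3s - 18: two numbers with sum -3 and product -18 are 3 and -6, so s^2 + 3s - 18 = (s - 3)(s + 6).
Hence p(s) = (s - 3) (s + 2) (s + 6), with roots -6, -2, 3.
At least one eigenvalue has non-negative real part, so the system is not asymptotically stable.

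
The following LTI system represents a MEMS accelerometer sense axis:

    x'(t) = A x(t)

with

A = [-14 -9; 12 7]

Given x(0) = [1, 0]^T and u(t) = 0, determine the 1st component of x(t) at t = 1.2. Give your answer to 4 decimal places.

-0.2622

det(sI - A) = s^2 - (tr A)s + det A, with tr A = (-14) + 7 = -7 and det A = (-14)·7 - (-9)·12 = -98 - (-108) = 10.
So p(s) = det(sI - A) = s^2 + 7s + 10.
Factor s^2 + 7s + 10: two numbers with sum -7 and product 10 are -2 and -5, so s^2 + 7s + 10 = (s + 2)(s + 5).
Hence p(s) = (s + 2) (s + 5), with roots -5, -2.
The eigenvalues -5, -2 are distinct and real, so A is diagonalisable and x(t) = e^{At} x(0) = V diag(e^{λ_i t}) V^{-1} x(0), where the columns of V are the eigenvectors.
λ = -5: A - (-5)I = [[-9, -9], [12, 12]]. Row 1 gives (-9)·v1 + (-9)·v2 = 0, so take v_1 = [-1, 1]^T.
λ = -2: A - (-2)I = [[-12, -9], [12, 9]]. Row 1 gives (-12)·v1 + (-9)·v2 = 0, so take v_2 = [-3, 4]^T.
V = [v_1 v_2] = [[-1, -3], [1, 4]] has det V = -1, so V^{-1} = adj(V)/det V = [[-4, -3], [1, 1]].
Modal coordinates z(0) = V^{-1} x(0): (-4)·1 + (-3)·0 = -4; 1·1 + 1·0 = 1; so z(0) = [-4, 1]^T.
x_1(t) = Σ_i (v_i)_1 · z_i(0) · e^{λ_i t} (row 1 of V times the modal terms).
x_1(1.2) = (-1)·(-4)·e^{-5·1.2} + (-3)·1·e^{-2·1.2} = 4·0.002479 + (-3)·0.090718 = -0.2622.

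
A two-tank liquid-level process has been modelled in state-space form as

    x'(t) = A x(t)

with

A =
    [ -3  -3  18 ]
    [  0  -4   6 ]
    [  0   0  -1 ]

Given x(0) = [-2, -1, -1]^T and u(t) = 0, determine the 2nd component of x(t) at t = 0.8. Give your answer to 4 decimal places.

-0.8579

det(sI - A) = s^3 - (tr A)s^2 + (M11 + M22 + M33)s - det A, where Mii is the 2×2 principal minor of A obtained by deleting row i and column i.
tr A = (-3) + (-4) + (-1) = -8; M11 = (-4)·(-1) - 6·0 = 4 - 0 = 4; M22 = (-3)·(-1) - 18·0 = 3 - 0 = 3; M33 = (-3)·(-4) - (-3)·0 = 12 - 0 = 12; sum of minors = 19.
det A = (-3)·((-4)·(-1) - 6·0) - (-3)·(0·(-1) - 6·0) + 18·(0·0 - (-4)·0) = (-3)·4 - (-3)·0 + 18·0 = -12.
So p(s) = det(sI - A) = s^3 + 8s^2 + 19s + 12.
Rational-root test: any integer root divides 12. Testing small divisors, s = -1 works: p(-1) = -1 + 8 + (-19) + 12 = 0, so (s + 1) is a factor.
Dividing, p(s) = (s + 1)(s^2 + 7s + 12).
Factor s^2 + 7s + 12: two numbers with sum -7 and product 12 are -3 and -4, so s^2 + 7s + 12 = (s + 3)(s + 4).
Hence p(s) = (s + 1) (s + 3) (s + 4), with roots -4, -3, -1.
The eigenvalues -4, -3, -1 are distinct and real, so A is diagonalisable and x(t) = e^{At} x(0) = V diag(e^{λ_i t}) V^{-1} x(0), where the columns of V are the eigenvectors.
λ = -4: A - (-4)I = [[1, -3, 18], [0, 0, 6], [0, 0, 3]]. v must be orthogonal to every row; (row 1) × (row 2) = [-18, -6, 0], so take v_1 = [3, 1, 0]^T.
λ = -3: A - (-3)I = [[0, -3, 18], [0, -1, 6], [0, 0, 2]]. v must be orthogonal to every row; (row 1) × (row 3) = [-6, 0, 0], so take v_2 = [1, 0, 0]^T.
λ = -1: A - (-1)I = [[-2, -3, 18], [0, -3, 6], [0, 0, 0]]. v must be orthogonal to every row; (row 1) × (row 2) = [36, 12, 6], so take v_3 = [6, 2, 1]^T.
V = [v_1 v_2 v_3] = [[3, 1, 6], [1, 0, 2], [0, 0, 1]] has det V = -1, so V^{-1} = adj(V)/det V = [[0, 1, -2], [1, -3, 0], [0, 0, 1]].
Modal coordinates z(0) = V^{-1} x(0): 0·(-2) + 1·(-1) + (-2)·(-1) = 1; 1·(-2) + (-3)·(-1) + 0·(-1) = 1; 0·(-2) + 0·(-1) + 1·(-1) = -1; so z(0) = [1, 1, -1]^T.
x_2(t) = Σ_i (v_i)_2 · z_i(0) · e^{λ_i t} (row 2 of V times the modal terms).
x_2(0.8) = 1·1·e^{-4·0.8} + 0·1·e^{-3·0.8} + 2·(-1)·e^{-1·0.8} = 1·0.040762 + 0·0.090718 + (-2)·0.449329 = -0.8579.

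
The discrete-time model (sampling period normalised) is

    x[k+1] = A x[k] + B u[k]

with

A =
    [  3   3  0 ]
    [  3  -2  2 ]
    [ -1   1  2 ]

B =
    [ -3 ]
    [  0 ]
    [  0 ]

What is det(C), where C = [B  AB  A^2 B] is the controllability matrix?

135

AB = [[-9], [-9], [3]]
A^2B = [[-54], [-3], [6]]
Controllability matrix C = [B  AB  A^2B] = [[-3, -9, -54], [0, -9, -3], [0, 3, 6]]
Expanding along the first row, det(C) = (-3)·((-9)·6 - (-3)·3) - (-9)·(0·6 - (-3)·0) + (-54)·(0·3 - (-9)·0) = (-3)·(-45) - (-9)·0 + (-54)·0 = 135
Since det(C) ≠ 0, rank(C) = 3 and the system is completely controllable.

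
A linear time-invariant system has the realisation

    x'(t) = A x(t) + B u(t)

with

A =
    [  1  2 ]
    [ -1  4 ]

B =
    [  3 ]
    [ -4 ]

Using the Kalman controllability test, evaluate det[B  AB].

AB = [[-5], [-19]]
Controllability matrix C = [B  AB] = [[3, -5], [-4, -19]]
det(C) = 3·(-19) - (-5)·(-4) = -57 - 20 = -77
Since det(C) ≠ 0, rank(C) = 2 and the system is completely controllable.

-77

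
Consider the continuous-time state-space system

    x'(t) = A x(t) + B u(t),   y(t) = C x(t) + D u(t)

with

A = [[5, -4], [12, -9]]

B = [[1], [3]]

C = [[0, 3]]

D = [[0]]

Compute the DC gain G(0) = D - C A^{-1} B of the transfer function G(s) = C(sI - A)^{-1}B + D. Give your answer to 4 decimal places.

G(0) = C(-A)^{-1}B + D = -C A^{-1} B + D.
det A = 3, so A^{-1} = (1/3)·adj(A) = [[-3, 4/3], [-4, 5/3]]
A^{-1} B = [1, 1]^T
C A^{-1} B = 3
G(0) = D - C A^{-1} B = 0 - (3) = -3

-3.0000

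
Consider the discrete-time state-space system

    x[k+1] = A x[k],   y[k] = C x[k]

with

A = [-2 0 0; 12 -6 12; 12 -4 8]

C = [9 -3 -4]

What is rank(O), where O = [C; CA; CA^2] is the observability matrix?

CA = [[-102, 34, -68]]
CA^2 = [[-204, 68, -136]]
Observability matrix O = [C; CA; CA^2] = [[9, -3, -4], [-102, 34, -68], [-204, 68, -136]]
The columns c1, c2, c3 of O are linearly dependent: c1 + 3·c2 = 0 (check each entry), so rank(O) ≤ 2.
The 2×2 minor from rows 1, 2, columns 1, 3 is 9·(-68) - (-4)·(-102) = -612 - 408 = -1020 ≠ 0, so rank(O) = 2.
rank(O) = 2 < n = 3, so the pair (A, C) is not completely observable.

2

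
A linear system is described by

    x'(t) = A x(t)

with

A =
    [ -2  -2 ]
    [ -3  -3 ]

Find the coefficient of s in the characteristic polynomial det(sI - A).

5

For a 2×2 matrix, det(sI - A) = s^2 - (tr A)s + det A.
tr A = -5, det A = 0.
So p(s) = s^2 + 5s.
The coefficient of s is 5.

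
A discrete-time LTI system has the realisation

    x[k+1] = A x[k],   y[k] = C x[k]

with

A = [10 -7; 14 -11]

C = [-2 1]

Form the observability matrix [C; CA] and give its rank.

1

CA = [[-6, 3]]
Observability matrix O = [C; CA] = [[-2, 1], [-6, 3]]
Every row of O is a scalar multiple of row 1 = [-2, 1] (multipliers 1, 3), so the rows span a one-dimensional space.
O ≠ 0, hence rank(O) = 1.
rank(O) = 1 < n = 2, so the pair (A, C) is not completely observable.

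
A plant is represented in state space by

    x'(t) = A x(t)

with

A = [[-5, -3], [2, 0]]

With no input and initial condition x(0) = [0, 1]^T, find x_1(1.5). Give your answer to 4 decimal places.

-0.1160

det(sI - A) = s^2 - (tr A)s + det A, with tr A = (-5) + 0 = -5 and det A = (-5)·0 - (-3)·2 = 0 - (-6) = 6.
So p(s) = det(sI - A) = s^2 + 5s + 6.
Factor s^2 + 5s + 6: two numbers with sum -5 and product 6 are -2 and -3, so s^2 + 5s + 6 = (s + 2)(s + 3).
Hence p(s) = (s + 2) (s + 3), with roots -3, -2.
The eigenvalues -3, -2 are distinct and real, so A is diagonalisable and x(t) = e^{At} x(0) = V diag(e^{λ_i t}) V^{-1} x(0), where the columns of V are the eigenvectors.
λ = -3: A - (-3)I = [[-2, -3], [2, 3]]. Row 1 gives (-2)·v1 + (-3)·v2 = 0, so take v_1 = [3, -2]^T.
λ = -2: A - (-2)I = [[-3, -3], [2, 2]]. Row 1 gives (-3)·v1 + (-3)·v2 = 0, so take v_2 = [-1, 1]^T.
V = [v_1 v_2] = [[3, -1], [-2, 1]] has det V = 1, so V^{-1} = adj(V)/det V = [[1, 1], [2, 3]].
Modal coordinates z(0) = V^{-1} x(0): 1·0 + 1·1 = 1; 2·0 + 3·1 = 3; so z(0) = [1, 3]^T.
x_1(t) = Σ_i (v_i)_1 · z_i(0) · e^{λ_i t} (row 1 of V times the modal terms).
x_1(1.5) = 3·1·e^{-3·1.5} + (-1)·3·e^{-2·1.5} = 3·0.011109 + (-3)·0.049787 = -0.1160.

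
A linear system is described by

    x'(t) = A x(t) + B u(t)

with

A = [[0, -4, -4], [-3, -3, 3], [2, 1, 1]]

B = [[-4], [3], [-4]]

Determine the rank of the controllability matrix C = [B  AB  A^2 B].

3

AB = [[4], [-9], [-9]]
A^2B = [[72], [-12], [-10]]
Controllability matrix C = [B  AB  A^2B] = [[-4, 4, 72], [3, -9, -12], [-4, -9, -10]]
det(C) = (-4)·((-9)·(-10) - (-12)·(-9)) - 4·(3·(-10) - (-12)·(-4)) + 72·(3·(-9) - (-9)·(-4)) = (-4)·(-18) - 4·(-78) + 72·(-63) = -4152 ≠ 0, so rank(C) = 3.
rank(C) = 3 = n, so the pair (A, B) is completely controllable.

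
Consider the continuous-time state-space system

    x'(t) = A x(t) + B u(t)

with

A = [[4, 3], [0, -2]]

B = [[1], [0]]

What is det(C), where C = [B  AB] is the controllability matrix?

AB = [[4], [0]]
Controllability matrix C = [B  AB] = [[1, 4], [0, 0]]
det(C) = 1·0 - 4·0 = 0 - 0 = 0
Since det(C) = 0, rank(C) < 2 and the system is not completely controllable.

0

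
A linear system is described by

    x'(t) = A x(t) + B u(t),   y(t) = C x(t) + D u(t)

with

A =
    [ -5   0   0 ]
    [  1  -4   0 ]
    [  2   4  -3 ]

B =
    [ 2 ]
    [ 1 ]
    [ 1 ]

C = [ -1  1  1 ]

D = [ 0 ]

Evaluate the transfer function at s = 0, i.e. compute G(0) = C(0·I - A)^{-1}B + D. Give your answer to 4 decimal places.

1.0167

G(0) = C(-A)^{-1}B + D = -C A^{-1} B + D.
det A = -60, so A^{-1} = (1/-60)·adj(A) = [[-1/5, 0, 0], [-1/20, -1/4, 0], [-1/5, -1/3, -1/3]]
A^{-1} B = [-2/5, -7/20, -16/15]^T
C A^{-1} B = -61/60
G(0) = D - C A^{-1} B = 0 - (-61/60) = 61/60 ≈ 1.0167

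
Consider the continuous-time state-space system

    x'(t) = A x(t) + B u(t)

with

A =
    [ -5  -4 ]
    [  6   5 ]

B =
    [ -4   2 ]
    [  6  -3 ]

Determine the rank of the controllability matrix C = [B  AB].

AB = [[-4, 2], [6, -3]]
Controllability matrix C = [B  AB] = [[-4, 2, -4, 2], [6, -3, 6, -3]]
Every column of C is a scalar multiple of column 1 = [-4, 6] (multipliers 1, -1/2, 1, -1/2), so the columns span a one-dimensional space.
C ≠ 0, hence rank(C) = 1.
rank(C) = 1 < n = 2, so the pair (A, B) is not completely controllable.

1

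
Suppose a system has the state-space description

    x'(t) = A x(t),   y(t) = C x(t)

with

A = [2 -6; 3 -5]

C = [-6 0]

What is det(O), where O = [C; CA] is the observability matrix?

-216

CA = [[-12, 36]]
Observability matrix O = [C; CA] = [[-6, 0], [-12, 36]]
det(O) = (-6)·36 - 0·(-12) = -216 - 0 = -216
Since det(O) ≠ 0, rank(O) = 2 and the system is completely observable.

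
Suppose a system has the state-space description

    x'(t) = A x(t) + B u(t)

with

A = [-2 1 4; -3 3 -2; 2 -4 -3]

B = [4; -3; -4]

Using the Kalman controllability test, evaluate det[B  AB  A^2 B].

AB = [[-27], [-13], [32]]
A^2B = [[169], [-22], [-98]]
Controllability matrix C = [B  AB  A^2B] = [[4, -27, 169], [-3, -13, -22], [-4, 32, -98]]
Expanding along the first row, det(C) = 4·((-13)·(-98) - (-22)·32) - (-27)·((-3)·(-98) - (-22)·(-4)) + 169·((-3)·32 - (-13)·(-4)) = 4·1978 - (-27)·206 + 169·(-148) = -11538
Since det(C) ≠ 0, rank(C) = 3 and the system is completely controllable.

-11538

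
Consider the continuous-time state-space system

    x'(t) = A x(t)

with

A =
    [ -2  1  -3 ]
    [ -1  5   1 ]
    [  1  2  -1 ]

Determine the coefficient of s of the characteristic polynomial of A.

Expand det(sI - A) for the 3×3 matrix.
p(s) = s^3 - 2s^2 - 11s - 35.
(Check: constant term = det(-A) = (-1)^3 det A = -35; coefficient of s^2 = -tr A = -2.)
The coefficient of s is -11.

-11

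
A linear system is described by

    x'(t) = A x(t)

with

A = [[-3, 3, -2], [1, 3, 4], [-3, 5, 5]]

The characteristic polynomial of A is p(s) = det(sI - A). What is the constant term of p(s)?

64

Expand det(sI - A) for the 3×3 matrix.
p(s) = s^3 - 5s^2 - 38s + 64.
(Check: constant term = det(-A) = (-1)^3 det A = 64; coefficient of s^2 = -tr A = -5.)
The constant term is 64.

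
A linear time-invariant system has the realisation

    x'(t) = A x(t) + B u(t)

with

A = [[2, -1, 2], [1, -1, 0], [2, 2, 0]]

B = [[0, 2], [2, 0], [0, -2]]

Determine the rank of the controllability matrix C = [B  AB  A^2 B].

AB = [[-2, 0], [-2, 2], [4, 4]]
A^2B = [[6, 6], [0, -2], [-8, 4]]
Controllability matrix C = [B  AB  A^2B] = [[0, 2, -2, 0, 6, 6], [2, 0, -2, 2, 0, -2], [0, -2, 4, 4, -8, 4]]
Take the 3×3 submatrix of C formed by columns 1, 2, 3: [[0, 2, -2], [2, 0, -2], [0, -2, 4]]. Its determinant is 0·(0·4 - (-2)·(-2)) - 2·(2·4 - (-2)·0) + (-2)·(2·(-2) - 0·0) = 0·(-4) - 2·8 + (-2)·(-4) = -8 ≠ 0.
So rank(C) ≥ 3; since C has 3 rows, rank(C) = 3.
rank(C) = 3 = n, so the pair (A, B) is completely controllable.

3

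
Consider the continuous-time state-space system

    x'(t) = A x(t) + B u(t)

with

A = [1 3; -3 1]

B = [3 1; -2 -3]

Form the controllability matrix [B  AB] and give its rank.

2

AB = [[-3, -8], [-11, -6]]
Controllability matrix C = [B  AB] = [[3, 1, -3, -8], [-2, -3, -11, -6]]
Take the 2×2 submatrix of C formed by columns 1, 2: [[3, 1], [-2, -3]]. Its determinant is 3·(-3) - 1·(-2) = -9 - (-2) = -7 ≠ 0.
So rank(C) ≥ 2; since C has 2 rows, rank(C) = 2.
rank(C) = 2 = n, so the pair (A, B) is completely controllable.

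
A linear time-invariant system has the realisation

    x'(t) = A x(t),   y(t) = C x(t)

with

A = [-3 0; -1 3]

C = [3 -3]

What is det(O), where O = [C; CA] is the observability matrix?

CA = [[-6, -9]]
Observability matrix O = [C; CA] = [[3, -3], [-6, -9]]
det(O) = 3·(-9) - (-3)·(-6) = -27 - 18 = -45
Since det(O) ≠ 0, rank(O) = 2 and the system is completely observable.

-45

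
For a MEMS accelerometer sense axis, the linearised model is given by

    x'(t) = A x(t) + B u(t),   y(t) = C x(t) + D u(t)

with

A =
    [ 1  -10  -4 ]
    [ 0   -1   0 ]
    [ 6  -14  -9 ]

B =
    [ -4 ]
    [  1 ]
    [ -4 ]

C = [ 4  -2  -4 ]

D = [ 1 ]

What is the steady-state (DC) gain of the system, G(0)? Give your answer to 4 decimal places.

G(0) = C(-A)^{-1}B + D = -C A^{-1} B + D.
det A = -15, so A^{-1} = (1/-15)·adj(A) = [[-3/5, 34/15, 4/15], [0, -1, 0], [-2/5, 46/15, 1/15]]
A^{-1} B = [18/5, -1, 22/5]^T
C A^{-1} B = -6/5
G(0) = D - C A^{-1} B = 1 - (-6/5) = 11/5 ≈ 2.2000

2.2000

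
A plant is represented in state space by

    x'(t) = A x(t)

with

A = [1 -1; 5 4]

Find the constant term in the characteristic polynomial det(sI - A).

For a 2×2 matrix, det(sI - A) = s^2 - (tr A)s + det A.
tr A = 5, det A = 9.
So p(s) = s^2 - 5s + 9.
The constant term is 9.

9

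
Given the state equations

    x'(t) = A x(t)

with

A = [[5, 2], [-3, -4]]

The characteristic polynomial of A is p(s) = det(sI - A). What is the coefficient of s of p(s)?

For a 2×2 matrix, det(sI - A) = s^2 - (tr A)s + det A.
tr A = 1, det A = -14.
So p(s) = s^2 - s - 14.
The coefficient of s is -1.

-1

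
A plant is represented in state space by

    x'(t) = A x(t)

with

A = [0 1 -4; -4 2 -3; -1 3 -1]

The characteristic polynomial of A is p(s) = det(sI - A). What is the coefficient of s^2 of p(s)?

Expand det(sI - A) for the 3×3 matrix.
p(s) = s^3 - s^2 + 7s - 39.
(Check: constant term = det(-A) = (-1)^3 det A = -39; coefficient of s^2 = -tr A = -1.)
The coefficient of s^2 is -1.

-1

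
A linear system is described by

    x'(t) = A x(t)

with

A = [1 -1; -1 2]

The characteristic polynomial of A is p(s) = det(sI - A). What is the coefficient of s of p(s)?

-3

For a 2×2 matrix, det(sI - A) = s^2 - (tr A)s + det A.
tr A = 3, det A = 1.
So p(s) = s^2 - 3s + 1.
The coefficient of s is -3.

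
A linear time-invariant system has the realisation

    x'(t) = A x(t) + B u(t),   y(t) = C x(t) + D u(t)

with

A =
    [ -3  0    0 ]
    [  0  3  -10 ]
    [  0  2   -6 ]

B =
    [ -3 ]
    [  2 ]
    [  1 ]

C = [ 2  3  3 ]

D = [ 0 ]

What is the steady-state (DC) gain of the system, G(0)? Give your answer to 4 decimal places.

2.5000

G(0) = C(-A)^{-1}B + D = -C A^{-1} B + D.
det A = -6, so A^{-1} = (1/-6)·adj(A) = [[-1/3, 0, 0], [0, -3, 5], [0, -1, 3/2]]
A^{-1} B = [1, -1, -1/2]^T
C A^{-1} B = -5/2
G(0) = D - C A^{-1} B = 0 - (-5/2) = 5/2 ≈ 2.5000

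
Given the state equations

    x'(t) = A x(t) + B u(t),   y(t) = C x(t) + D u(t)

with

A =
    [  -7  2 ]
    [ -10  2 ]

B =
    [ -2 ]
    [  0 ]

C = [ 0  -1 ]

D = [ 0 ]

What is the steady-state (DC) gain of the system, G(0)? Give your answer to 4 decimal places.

-3.3333

G(0) = C(-A)^{-1}B + D = -C A^{-1} B + D.
det A = 6, so A^{-1} = (1/6)·adj(A) = [[1/3, -1/3], [5/3, -7/6]]
A^{-1} B = [-2/3, -10/3]^T
C A^{-1} B = 10/3
G(0) = D - C A^{-1} B = 0 - (10/3) = -10/3 ≈ -3.3333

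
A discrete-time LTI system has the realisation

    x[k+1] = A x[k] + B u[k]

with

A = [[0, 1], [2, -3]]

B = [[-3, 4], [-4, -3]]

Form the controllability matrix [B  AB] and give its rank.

2

AB = [[-4, -3], [6, 17]]
Controllability matrix C = [B  AB] = [[-3, 4, -4, -3], [-4, -3, 6, 17]]
Take the 2×2 submatrix of C formed by columns 1, 2: [[-3, 4], [-4, -3]]. Its determinant is (-3)·(-3) - 4·(-4) = 9 - (-16) = 25 ≠ 0.
So rank(C) ≥ 2; since C has 2 rows, rank(C) = 2.
rank(C) = 2 = n, so the pair (A, B) is completely controllable.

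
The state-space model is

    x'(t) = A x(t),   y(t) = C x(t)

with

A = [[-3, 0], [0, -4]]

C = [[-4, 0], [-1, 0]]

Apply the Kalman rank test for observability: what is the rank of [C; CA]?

1

CA = [[12, 0], [3, 0]]
Observability matrix O = [C; CA] = [[-4, 0], [-1, 0], [12, 0], [3, 0]]
Every row of O is a scalar multiple of row 1 = [-4, 0] (multipliers 1, 1/4, -3, -3/4), so the rows span a one-dimensional space.
O ≠ 0, hence rank(O) = 1.
rank(O) = 1 < n = 2, so the pair (A, C) is not completely observable.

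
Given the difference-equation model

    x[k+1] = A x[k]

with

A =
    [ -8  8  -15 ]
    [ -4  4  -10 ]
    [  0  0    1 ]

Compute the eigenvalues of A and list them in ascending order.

-4, 0, 1

det(zI - A) = z^3 - (tr A)z^2 + (M11 + M22 + M33)z - det A, where Mii is the 2×2 principal minor of A obtained by deleting row i and column i.
tr A = (-8) + 4 + 1 = -3; M11 = 4·1 - (-10)·0 = 4 - 0 = 4; M22 = (-8)·1 - (-15)·0 = -8 - 0 = -8; M33 = (-8)·4 - 8·(-4) = -32 - (-32) = 0; sum of minors = -4.
det A = (-8)·(4·1 - (-10)·0) - 8·((-4)·1 - (-10)·0) + (-15)·((-4)·0 - 4·0) = (-8)·4 - 8·(-4) + (-15)·0 = 0.
So p(z) = det(zI - A) = z^3 + 3z^2 - 4z.
The constant term is 0, so p(z) = z(z^2 + 3z - 4).
Factor z^2 + 3z - 4: two numbers with sum -3 and product -4 are 1 and -4, so z^2 + 3z - 4 = (z - 1)(z + 4).
Hence p(z) = z (z - 1) (z + 4), with roots -4, 0, 1.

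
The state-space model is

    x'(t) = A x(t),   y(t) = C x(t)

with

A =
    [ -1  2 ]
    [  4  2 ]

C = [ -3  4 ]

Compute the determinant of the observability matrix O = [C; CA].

-82

CA = [[19, 2]]
Observability matrix O = [C; CA] = [[-3, 4], [19, 2]]
det(O) = (-3)·2 - 4·19 = -6 - 76 = -82
Since det(O) ≠ 0, rank(O) = 2 and the system is completely observable.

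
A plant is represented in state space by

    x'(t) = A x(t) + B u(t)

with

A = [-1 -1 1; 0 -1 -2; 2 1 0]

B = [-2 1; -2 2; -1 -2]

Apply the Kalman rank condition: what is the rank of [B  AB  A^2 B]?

3

AB = [[3, -5], [4, 2], [-6, 4]]
A^2B = [[-13, 7], [8, -10], [10, -8]]
Controllability matrix C = [B  AB  A^2B] = [[-2, 1, 3, -5, -13, 7], [-2, 2, 4, 2, 8, -10], [-1, -2, -6, 4, 10, -8]]
Take the 3×3 submatrix of C formed by columns 1, 2, 3: [[-2, 1, 3], [-2, 2, 4], [-1, -2, -6]]. Its determinant is (-2)·(2·(-6) - 4·(-2)) - 1·((-2)·(-6) - 4·(-1)) + 3·((-2)·(-2) - 2·(-1)) = (-2)·(-4) - 1·16 + 3·6 = 10 ≠ 0.
So rank(C) ≥ 3; since C has 3 rows, rank(C) = 3.
rank(C) = 3 = n, so the pair (A, B) is completely controllable.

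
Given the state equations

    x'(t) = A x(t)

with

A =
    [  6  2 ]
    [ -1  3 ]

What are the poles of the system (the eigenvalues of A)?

det(sI - A) = s^2 - (tr A)s + det A, with tr A = 6 + 3 = 9 and det A = 6·3 - 2·(-1) = 18 - (-2) = 20.
So p(s) = det(sI - A) = s^2 - 9s + 20.
Factor s^2 - 9s + 20: two numbers with sum 9 and product 20 are 5 and 4, so s^2 - 9s + 20 = (s - 5)(s - 4).
Hence p(s) = (s - 5) (s - 4), with roots 4, 5.
At least one eigenvalue has non-negative real part, so the system is not asymptotically stable.

4, 5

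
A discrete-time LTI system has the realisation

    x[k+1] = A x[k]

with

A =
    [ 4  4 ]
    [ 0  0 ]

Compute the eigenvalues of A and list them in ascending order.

det(zI - A) = z^2 - (tr A)z + det A, with tr A = 4 + 0 = 4 and det A = 4·0 - 4·0 = 0 - 0 = 0.
So p(z) = det(zI - A) = z^2 - 4z.
Factor z^2 - 4z: two numbers with sum 4 and product 0 are 4 and 0, so z^2 - 4z = z(z - 4).
Hence p(z) = z (z - 4), with roots 0, 4.

0, 4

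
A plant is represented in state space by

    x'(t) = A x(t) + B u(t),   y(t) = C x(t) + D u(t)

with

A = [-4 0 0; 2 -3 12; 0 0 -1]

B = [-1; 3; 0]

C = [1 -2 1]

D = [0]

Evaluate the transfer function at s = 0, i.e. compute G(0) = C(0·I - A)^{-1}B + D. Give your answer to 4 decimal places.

-1.9167

G(0) = C(-A)^{-1}B + D = -C A^{-1} B + D.
det A = -12, so A^{-1} = (1/-12)·adj(A) = [[-1/4, 0, 0], [-1/6, -1/3, -4], [0, 0, -1]]
A^{-1} B = [1/4, -5/6, 0]^T
C A^{-1} B = 23/12
G(0) = D - C A^{-1} B = 0 - (23/12) = -23/12 ≈ -1.9167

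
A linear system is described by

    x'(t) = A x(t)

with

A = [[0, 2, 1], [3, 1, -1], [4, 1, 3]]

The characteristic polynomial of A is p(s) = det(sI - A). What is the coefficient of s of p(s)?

Expand det(sI - A) for the 3×3 matrix.
p(s) = s^3 - 4s^2 - 6s + 27.
(Check: constant term = det(-A) = (-1)^3 det A = 27; coefficient of s^2 = -tr A = -4.)
The coefficient of s is -6.

-6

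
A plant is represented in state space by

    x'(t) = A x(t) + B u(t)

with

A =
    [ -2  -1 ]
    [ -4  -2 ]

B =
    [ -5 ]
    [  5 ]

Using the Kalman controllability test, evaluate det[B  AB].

AB = [[5], [10]]
Controllability matrix C = [B  AB] = [[-5, 5], [5, 10]]
det(C) = (-5)·10 - 5·5 = -50 - 25 = -75
Since det(C) ≠ 0, rank(C) = 2 and the system is completely controllable.

-75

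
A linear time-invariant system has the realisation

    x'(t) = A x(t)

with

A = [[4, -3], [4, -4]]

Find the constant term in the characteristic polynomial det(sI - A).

For a 2×2 matrix, det(sI - A) = s^2 - (tr A)s + det A.
tr A = 0, det A = -4.
So p(s) = s^2 - 4.
The constant term is -4.

-4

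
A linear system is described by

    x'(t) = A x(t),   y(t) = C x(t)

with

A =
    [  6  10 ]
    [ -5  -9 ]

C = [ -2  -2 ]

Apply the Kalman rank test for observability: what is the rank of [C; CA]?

1

CA = [[-2, -2]]
Observability matrix O = [C; CA] = [[-2, -2], [-2, -2]]
Every row of O is a scalar multiple of row 1 = [-2, -2] (multipliers 1, 1), so the rows span a one-dimensional space.
O ≠ 0, hence rank(O) = 1.
rank(O) = 1 < n = 2, so the pair (A, C) is not completely observable.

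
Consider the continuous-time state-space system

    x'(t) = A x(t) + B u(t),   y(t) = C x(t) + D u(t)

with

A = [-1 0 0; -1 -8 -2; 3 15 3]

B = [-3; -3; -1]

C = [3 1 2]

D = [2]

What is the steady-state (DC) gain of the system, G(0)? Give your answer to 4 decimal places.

-30.3333

G(0) = C(-A)^{-1}B + D = -C A^{-1} B + D.
det A = -6, so A^{-1} = (1/-6)·adj(A) = [[-1, 0, 0], [1/2, 1/2, 1/3], [-3/2, -5/2, -4/3]]
A^{-1} B = [3, -10/3, 40/3]^T
C A^{-1} B = 97/3
G(0) = D - C A^{-1} B = 2 - (97/3) = -91/3 ≈ -30.3333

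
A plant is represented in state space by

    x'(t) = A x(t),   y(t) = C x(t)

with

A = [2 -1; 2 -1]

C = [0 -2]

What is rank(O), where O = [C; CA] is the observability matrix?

2

CA = [[-4, 2]]
Observability matrix O = [C; CA] = [[0, -2], [-4, 2]]
det(O) = 0·2 - (-2)·(-4) = 0 - 8 = -8 ≠ 0, so rank(O) = 2.
rank(O) = 2 = n, so the pair (A, C) is completely observable.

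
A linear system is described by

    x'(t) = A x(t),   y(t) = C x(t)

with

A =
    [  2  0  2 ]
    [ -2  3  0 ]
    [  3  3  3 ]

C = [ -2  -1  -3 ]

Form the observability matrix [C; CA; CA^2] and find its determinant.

-467

CA = [[-11, -12, -13]]
CA^2 = [[-37, -75, -61]]
Observability matrix O = [C; CA; CA^2] = [[-2, -1, -3], [-11, -12, -13], [-37, -75, -61]]
Expanding along the first row, det(O) = (-2)·((-12)·(-61) - (-13)·(-75)) - (-1)·((-11)·(-61) - (-13)·(-37)) + (-3)·((-11)·(-75) - (-12)·(-37)) = (-2)·(-243) - (-1)·190 + (-3)·381 = -467
Since det(O) ≠ 0, rank(O) = 3 and the system is completely observable.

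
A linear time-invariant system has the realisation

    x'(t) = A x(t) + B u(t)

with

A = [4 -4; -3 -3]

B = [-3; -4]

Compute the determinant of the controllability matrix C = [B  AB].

AB = [[4], [21]]
Controllability matrix C = [B  AB] = [[-3, 4], [-4, 21]]
det(C) = (-3)·21 - 4·(-4) = -63 - (-16) = -47
Since det(C) ≠ 0, rank(C) = 2 and the system is completely controllable.

-47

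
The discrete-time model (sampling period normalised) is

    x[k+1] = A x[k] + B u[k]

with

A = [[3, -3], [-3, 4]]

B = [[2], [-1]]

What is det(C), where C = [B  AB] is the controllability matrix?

-11

AB = [[9], [-10]]
Controllability matrix C = [B  AB] = [[2, 9], [-1, -10]]
det(C) = 2·(-10) - 9·(-1) = -20 - (-9) = -11
Since det(C) ≠ 0, rank(C) = 2 and the system is completely controllable.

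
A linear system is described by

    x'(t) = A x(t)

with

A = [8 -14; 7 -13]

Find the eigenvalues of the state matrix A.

-6, 1

det(sI - A) = s^2 - (tr A)s + det A, with tr A = 8 + (-13) = -5 and det A = 8·(-13) - (-14)·7 = -104 - (-98) = -6.
So p(s) = det(sI - A) = s^2 + 5s - 6.
Factor s^2 + 5s - 6: two numbers with sum -5 and product -6 are 1 and -6, so s^2 + 5s - 6 = (s - 1)(s + 6).
Hence p(s) = (s - 1) (s + 6), with roots -6, 1.
At least one eigenvalue has non-negative real part, so the system is not asymptotically stable.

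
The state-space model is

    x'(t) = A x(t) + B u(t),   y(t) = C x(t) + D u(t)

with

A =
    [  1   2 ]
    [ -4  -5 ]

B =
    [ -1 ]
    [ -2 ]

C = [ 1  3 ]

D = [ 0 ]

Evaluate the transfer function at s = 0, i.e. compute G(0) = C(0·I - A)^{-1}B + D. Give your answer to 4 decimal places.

G(0) = C(-A)^{-1}B + D = -C A^{-1} B + D.
det A = 3, so A^{-1} = (1/3)·adj(A) = [[-5/3, -2/3], [4/3, 1/3]]
A^{-1} B = [3, -2]^T
C A^{-1} B = -3
G(0) = D - C A^{-1} B = 0 - (-3) = 3

3.0000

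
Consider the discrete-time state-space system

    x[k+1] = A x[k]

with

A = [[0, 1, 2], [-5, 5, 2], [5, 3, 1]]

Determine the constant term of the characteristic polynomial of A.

65

Expand det(zI - A) for the 3×3 matrix.
p(z) = z^3 - 6z^2 - 6z + 65.
(Check: constant term = det(-A) = (-1)^3 det A = 65; coefficient of z^2 = -tr A = -6.)
The constant term is 65.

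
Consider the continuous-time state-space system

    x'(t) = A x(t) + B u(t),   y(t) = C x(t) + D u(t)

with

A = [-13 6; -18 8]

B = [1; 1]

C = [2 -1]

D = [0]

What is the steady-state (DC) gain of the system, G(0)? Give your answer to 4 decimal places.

G(0) = C(-A)^{-1}B + D = -C A^{-1} B + D.
det A = 4, so A^{-1} = (1/4)·adj(A) = [[2, -3/2], [9/2, -13/4]]
A^{-1} B = [1/2, 5/4]^T
C A^{-1} B = -1/4
G(0) = D - C A^{-1} B = 0 - (-1/4) = 1/4 ≈ 0.2500

0.2500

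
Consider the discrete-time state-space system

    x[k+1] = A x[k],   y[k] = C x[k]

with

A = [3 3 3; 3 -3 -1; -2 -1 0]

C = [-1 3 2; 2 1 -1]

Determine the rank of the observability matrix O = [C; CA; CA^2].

CA = [[2, -14, -6], [11, 4, 5]]
CA^2 = [[-24, 54, 20], [35, 16, 29]]
Observability matrix O = [C; CA; CA^2] = [[-1, 3, 2], [2, 1, -1], [2, -14, -6], [11, 4, 5], [-24, 54, 20], [35, 16, 29]]
Take the 3×3 submatrix of O formed by rows 1, 2, 3: [[-1, 3, 2], [2, 1, -1], [2, -14, -6]]. Its determinant is (-1)·(1·(-6) - (-1)·(-14)) - 3·(2·(-6) - (-1)·2) + 2·(2·(-14) - 1·2) = (-1)·(-20) - 3·(-10) + 2·(-30) = -10 ≠ 0.
So rank(O) ≥ 3; since O has 3 columns, rank(O) = 3.
rank(O) = 3 = n, so the pair (A, C) is completely observable.

3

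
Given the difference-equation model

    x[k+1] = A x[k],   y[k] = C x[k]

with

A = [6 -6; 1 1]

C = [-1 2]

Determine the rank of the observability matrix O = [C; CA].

1

CA = [[-4, 8]]
Observability matrix O = [C; CA] = [[-1, 2], [-4, 8]]
Every row of O is a scalar multiple of row 1 = [-1, 2] (multipliers 1, 4), so the rows span a one-dimensional space.
O ≠ 0, hence rank(O) = 1.
rank(O) = 1 < n = 2, so the pair (A, C) is not completely observable.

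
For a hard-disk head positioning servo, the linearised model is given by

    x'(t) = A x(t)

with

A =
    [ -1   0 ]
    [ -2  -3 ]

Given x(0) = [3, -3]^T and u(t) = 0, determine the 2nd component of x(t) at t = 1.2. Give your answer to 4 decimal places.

-0.9036

det(sI - A) = s^2 - (tr A)s + det A, with tr A = (-1) + (-3) = -4 and det A = (-1)·(-3) - 0·(-2) = 3 - 0 = 3.
So p(s) = det(sI - A) = s^2 + 4s + 3.
Factor s^2 + 4s + 3: two numbers with sum -4 and product 3 are -1 and -3, so s^2 + 4s + 3 = (s + 1)(s + 3).
Hence p(s) = (s + 1) (s + 3), with roots -3, -1.
The eigenvalues -3, -1 are distinct and real, so A is diagonalisable and x(t) = e^{At} x(0) = V diag(e^{λ_i t}) V^{-1} x(0), where the columns of V are the eigenvectors.
λ = -3: A - (-3)I = [[2, 0], [-2, 0]]. Row 1 gives 2·v1 + 0·v2 = 0, so take v_1 = [0, 1]^T.
λ = -1: A - (-1)I = [[0, 0], [-2, -2]]. Row 2 gives (-2)·v1 + (-2)·v2 = 0, so take v_2 = [1, -1]^T.
V = [v_1 v_2] = [[0, 1], [1, -1]] has det V = -1, so V^{-1} = adj(V)/det V = [[1, 1], [1, 0]].
Modal coordinates z(0) = V^{-1} x(0): 1·3 + 1·(-3) = 0; 1·3 + 0·(-3) = 3; so z(0) = [0, 3]^T.
x_2(t) = Σ_i (v_i)_2 · z_i(0) · e^{λ_i t} (row 2 of V times the modal terms).
x_2(1.2) = 1·0·e^{-3·1.2} + (-1)·3·e^{-1·1.2} = 0·0.027324 + (-3)·0.301194 = -0.9036.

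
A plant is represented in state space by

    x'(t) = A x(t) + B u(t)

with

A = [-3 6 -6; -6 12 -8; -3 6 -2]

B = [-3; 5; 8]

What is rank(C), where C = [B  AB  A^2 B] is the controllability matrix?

AB = [[-9], [14], [23]]
A^2B = [[-27], [38], [65]]
Controllability matrix C = [B  AB  A^2B] = [[-3, -9, -27], [5, 14, 38], [8, 23, 65]]
The rows r1, r2, r3 of C are linearly dependent: r1 - r2 + r3 = 0 (check each entry), so rank(C) ≤ 2.
The 2×2 minor from rows 1, 2, columns 1, 2 is (-3)·14 - (-9)·5 = -42 - (-45) = 3 ≠ 0, so rank(C) = 2.
rank(C) = 2 < n = 3, so the pair (A, B) is not completely controllable.

2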